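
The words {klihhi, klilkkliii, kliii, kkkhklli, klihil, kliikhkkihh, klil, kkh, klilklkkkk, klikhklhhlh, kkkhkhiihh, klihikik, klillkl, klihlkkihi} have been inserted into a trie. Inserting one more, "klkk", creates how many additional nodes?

2

"kl" is already a path in the trie; the remaining "kk" must be added.
New nodes needed: |"klkk"| − 2 = 4 − 2 = 2.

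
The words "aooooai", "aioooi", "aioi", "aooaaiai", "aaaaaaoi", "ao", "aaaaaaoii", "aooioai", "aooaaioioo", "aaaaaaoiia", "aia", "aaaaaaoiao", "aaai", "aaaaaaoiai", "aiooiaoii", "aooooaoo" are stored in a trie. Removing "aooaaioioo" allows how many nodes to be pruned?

After clearing the end-marker at "aooaaioioo", prune upward until reaching a node still needed by another word.
The suffix "oioo" (4 nodes) is used only by "aooaaioioo"; the node for "aooaai" still has the child "a", so pruning stops there.
Nodes removed: 4

4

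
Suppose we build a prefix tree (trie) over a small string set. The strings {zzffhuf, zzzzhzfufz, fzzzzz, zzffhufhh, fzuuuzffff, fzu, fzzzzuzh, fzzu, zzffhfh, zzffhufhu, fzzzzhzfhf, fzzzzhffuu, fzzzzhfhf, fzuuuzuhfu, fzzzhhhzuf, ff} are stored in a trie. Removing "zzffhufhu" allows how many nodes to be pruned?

A node on "zzffhufhu"'s path can go only if nothing else ends at it or branches off below it.
The suffix "u" (1 node) is used only by "zzffhufhu"; the node for "zzffhufh" still has the child "h", so pruning stops there.
Nodes removed: 1

1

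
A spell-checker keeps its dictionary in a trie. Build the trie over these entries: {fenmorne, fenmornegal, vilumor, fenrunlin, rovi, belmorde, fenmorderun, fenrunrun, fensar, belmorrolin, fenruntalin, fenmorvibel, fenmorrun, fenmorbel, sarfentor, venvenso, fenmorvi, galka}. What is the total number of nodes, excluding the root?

89

Insert word by word; a character creates a node only if that edge doesn't already exist:
  "fenmorne" → 8 new (f, e, n, m, o, r, n, e)
  "fenmornegal" → prefix "fenmorne" already present; 3 new (g, a, l)
  "vilumor" → 7 new (v, i, l, u, m, o, r)
  "fenrunlin" → prefix "fen" already present; 6 new (r, u, n, l, i, n)
  "rovi" → 4 new (r, o, v, i)
  "belmorde" → 8 new (b, e, l, m, o, r, d, e)
  "fenmorderun" → prefix "fenmor" already present; 5 new (d, e, r, u, n)
  "fenrunrun" → prefix "fenrun" already present; 3 new (r, u, n)
  "fensar" → prefix "fen" already present; 3 new (s, a, r)
  "belmorrolin" → prefix "belmor" already present; 5 new (r, o, l, i, n)
  "fenruntalin" → prefix "fenrun" already present; 5 new (t, a, l, i, n)
  "fenmorvibel" → prefix "fenmor" already present; 5 new (v, i, b, e, l)
  "fenmorrun" → prefix "fenmor" already present; 3 new (r, u, n)
  "fenmorbel" → prefix "fenmor" already present; 3 new (b, e, l)
  "sarfentor" → 9 new (s, a, r, f, e, n, t, o, r)
  "venvenso" → prefix "v" already present; 7 new (e, n, v, e, n, s, o)
  "fenmorvi" → prefix "fenmorvi" already present; 0 new (none)
  "galka" → 5 new (g, a, l, k, a)
Total nodes = 8 + 3 + 7 + 6 + 4 + 8 + 5 + 3 + 3 + 5 + 5 + 5 + 3 + 3 + 9 + 7 + 0 + 5 = 89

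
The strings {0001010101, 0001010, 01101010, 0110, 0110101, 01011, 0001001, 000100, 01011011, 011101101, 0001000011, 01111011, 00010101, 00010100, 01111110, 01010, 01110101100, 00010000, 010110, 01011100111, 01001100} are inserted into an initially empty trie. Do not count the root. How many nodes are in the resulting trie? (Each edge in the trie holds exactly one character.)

For each word, the new-node count is its length minus the longest prefix already in the trie:
  "0001010101" → 10 new (0, 0, 0, 1, 0, 1, 0, 1, 0, 1)
  "0001010" → prefix "0001010" already present; 0 new (none)
  "01101010" → prefix "0" already present; 7 new (1, 1, 0, 1, 0, 1, 0)
  "0110" → prefix "0110" already present; 0 new (none)
  "0110101" → prefix "0110101" already present; 0 new (none)
  "01011" → prefix "01" already present; 3 new (0, 1, 1)
  "0001001" → prefix "00010" already present; 2 new (0, 1)
  "000100" → prefix "000100" already present; 0 new (none)
  "01011011" → prefix "01011" already present; 3 new (0, 1, 1)
  "011101101" → prefix "011" already present; 6 new (1, 0, 1, 1, 0, 1)
  "0001000011" → prefix "000100" already present; 4 new (0, 0, 1, 1)
  "01111011" → prefix "0111" already present; 4 new (1, 0, 1, 1)
  "00010101" → prefix "00010101" already present; 0 new (none)
  "00010100" → prefix "0001010" already present; 1 new (0)
  "01111110" → prefix "01111" already present; 3 new (1, 1, 0)
  "01010" → prefix "0101" already present; 1 new (0)
  "01110101100" → prefix "011101" already present; 5 new (0, 1, 1, 0, 0)
  "00010000" → prefix "00010000" already present; 0 new (none)
  "010110" → prefix "010110" already present; 0 new (none)
  "01011100111" → prefix "01011" already present; 6 new (1, 0, 0, 1, 1, 1)
  "01001100" → prefix "010" already present; 5 new (0, 1, 1, 0, 0)
Total nodes = 10 + 0 + 7 + 0 + 0 + 3 + 2 + 0 + 3 + 6 + 4 + 4 + 0 + 1 + 3 + 1 + 5 + 0 + 0 + 6 + 5 = 60

60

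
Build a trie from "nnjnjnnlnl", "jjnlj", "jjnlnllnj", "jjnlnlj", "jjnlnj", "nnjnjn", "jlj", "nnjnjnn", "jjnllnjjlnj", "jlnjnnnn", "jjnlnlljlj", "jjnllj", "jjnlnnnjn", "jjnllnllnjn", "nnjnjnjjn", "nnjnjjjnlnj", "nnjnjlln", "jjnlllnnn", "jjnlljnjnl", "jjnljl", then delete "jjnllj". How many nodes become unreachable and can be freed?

A node on "jjnllj"'s path can go only if nothing else ends at it or branches off below it.
Every node on "jjnllj" is still needed (e.g. by "jjnlljnjnl"), so nothing is freed.
Nodes removed: 0

0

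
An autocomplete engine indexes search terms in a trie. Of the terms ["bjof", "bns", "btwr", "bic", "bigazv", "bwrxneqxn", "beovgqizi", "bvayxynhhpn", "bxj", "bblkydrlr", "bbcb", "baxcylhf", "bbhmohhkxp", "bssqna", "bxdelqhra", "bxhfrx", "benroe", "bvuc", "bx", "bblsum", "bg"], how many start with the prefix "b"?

Walk to "b"; the words in its subtree are exactly those with that prefix.
Matches: "baxcylhf", "bbcb", "bbhmohhkxp", "bblkydrlr", "bblsum", "benroe", "beovgqizi", "bg", "bic", "bigazv", "bjof", "bns", "bssqna", "btwr", "bvayxynhhpn", "bvuc", "bwrxneqxn", "bx", "bxdelqhra", "bxhfrx", "bxj"
Count: 21

21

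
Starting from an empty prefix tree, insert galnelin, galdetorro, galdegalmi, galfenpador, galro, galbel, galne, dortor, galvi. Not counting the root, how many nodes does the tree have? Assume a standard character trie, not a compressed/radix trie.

41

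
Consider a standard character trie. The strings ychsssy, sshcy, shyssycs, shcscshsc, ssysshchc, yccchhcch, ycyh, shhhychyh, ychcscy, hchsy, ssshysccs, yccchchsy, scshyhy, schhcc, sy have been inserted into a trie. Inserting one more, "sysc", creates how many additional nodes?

2

"sy" is already a path in the trie; the remaining "sc" must be added.
Each of the 2 remaining characters creates one node.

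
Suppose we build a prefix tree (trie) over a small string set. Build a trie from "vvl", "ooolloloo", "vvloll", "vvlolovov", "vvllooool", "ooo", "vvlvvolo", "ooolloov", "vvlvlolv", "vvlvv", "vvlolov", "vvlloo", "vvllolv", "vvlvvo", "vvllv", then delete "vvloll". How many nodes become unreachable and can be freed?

After clearing the end-marker at "vvloll", prune upward until reaching a node still needed by another word.
The suffix "l" (1 node) is used only by "vvloll"; the node for "vvlol" still has the child "o", so pruning stops there.
Nodes removed: 1

1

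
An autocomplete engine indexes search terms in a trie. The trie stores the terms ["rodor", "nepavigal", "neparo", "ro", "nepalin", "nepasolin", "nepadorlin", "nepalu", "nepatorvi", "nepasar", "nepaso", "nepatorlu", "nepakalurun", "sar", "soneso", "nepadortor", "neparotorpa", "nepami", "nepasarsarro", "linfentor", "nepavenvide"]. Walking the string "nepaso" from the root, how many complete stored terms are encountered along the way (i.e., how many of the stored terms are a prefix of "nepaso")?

1

Traverse "nepaso" character by character; count nodes along the way that are marked as word ends.
Prefixes of the query that are stored words: "nepaso"
Count: 1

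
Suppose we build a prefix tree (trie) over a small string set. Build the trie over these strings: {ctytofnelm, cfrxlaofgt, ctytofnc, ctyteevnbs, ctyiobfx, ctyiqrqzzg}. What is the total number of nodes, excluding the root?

For each word, the new-node count is its length minus the longest prefix already in the trie:
  "ctytofnelm" → 10 new (c, t, y, t, o, f, n, e, l, m)
  "cfrxlaofgt" → prefix "c" already present; 9 new (f, r, x, l, a, o, f, g, t)
  "ctytofnc" → prefix "ctytofn" already present; 1 new (c)
  "ctyteevnbs" → prefix "ctyt" already present; 6 new (e, e, v, n, b, s)
  "ctyiobfx" → prefix "cty" already present; 5 new (i, o, b, f, x)
  "ctyiqrqzzg" → prefix "ctyi" already present; 6 new (q, r, q, z, z, g)
Total nodes = 10 + 9 + 1 + 6 + 5 + 6 = 37

37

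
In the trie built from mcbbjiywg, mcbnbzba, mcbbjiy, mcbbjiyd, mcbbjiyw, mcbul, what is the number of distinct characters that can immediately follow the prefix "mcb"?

The children of the "mcb" node are the distinct next characters among strings starting with "mcb".
Distinct next characters after "mcb": b, n, u.
That node has 3 child edges.

3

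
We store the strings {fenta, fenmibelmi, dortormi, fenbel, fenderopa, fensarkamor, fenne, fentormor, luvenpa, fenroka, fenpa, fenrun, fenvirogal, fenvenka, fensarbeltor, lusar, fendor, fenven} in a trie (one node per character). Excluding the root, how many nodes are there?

81

Count nodes per top-level branch (shared prefixes stored once):
  'd'-branch (dortormi): 8 nodes
  'f'-branch (fenbel, fenderopa, fendor, fenmibelmi, fenne, fenpa, fenroka, fenrun, fensarbeltor, fensarkamor, fenta, fentormor, fenven, fenvenka, fenvirogal): 63 nodes
  'l'-branch (lusar, luvenpa): 10 nodes
Sum: 81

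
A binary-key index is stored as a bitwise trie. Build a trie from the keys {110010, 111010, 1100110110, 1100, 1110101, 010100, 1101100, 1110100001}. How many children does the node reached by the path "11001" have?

2

Walk "11001" from the root, arriving at one node.
Characters that immediately follow "11001" among the stored strings: {0, 1}.
That node has 2 child edges.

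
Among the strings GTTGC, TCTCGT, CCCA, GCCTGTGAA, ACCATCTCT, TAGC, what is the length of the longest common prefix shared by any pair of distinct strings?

Look for the deepest trie node that still has at least two words in its subtree.
"GCCTGTGAA" and "GTTGC" agree on "G" (1 characters) before diverging; nothing deeper is shared.
Longest shared-prefix length: 1

1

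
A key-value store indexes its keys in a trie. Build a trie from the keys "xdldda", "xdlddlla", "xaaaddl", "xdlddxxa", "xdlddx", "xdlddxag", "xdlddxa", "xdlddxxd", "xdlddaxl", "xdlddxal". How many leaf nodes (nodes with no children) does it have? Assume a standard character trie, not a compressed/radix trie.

Leaves are exactly the stored words that no other stored word extends.
Those words: "xaaaddl", "xdlddaxl", "xdlddlla", "xdlddxag", "xdlddxal", "xdlddxxa", "xdlddxxd"
Leaf count: 7

7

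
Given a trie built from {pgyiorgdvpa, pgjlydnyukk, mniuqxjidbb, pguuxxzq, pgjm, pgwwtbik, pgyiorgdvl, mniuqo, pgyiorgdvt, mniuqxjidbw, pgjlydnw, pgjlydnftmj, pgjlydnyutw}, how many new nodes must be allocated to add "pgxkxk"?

The longest prefix of "pgxkxk" already in the trie is "pg" (length 2).
Each of the 4 remaining characters creates one node.

4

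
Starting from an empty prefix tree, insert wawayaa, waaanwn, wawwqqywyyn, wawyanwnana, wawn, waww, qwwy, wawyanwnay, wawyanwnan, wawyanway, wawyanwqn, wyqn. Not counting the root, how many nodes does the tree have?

41

For each word, the new-node count is its length minus the longest prefix already in the trie:
  "wawayaa" → 7 new (w, a, w, a, y, a, a)
  "waaanwn" → prefix "wa" already present; 5 new (a, a, n, w, n)
  "wawwqqywyyn" → prefix "waw" already present; 8 new (w, q, q, y, w, y, y, n)
  "wawyanwnana" → prefix "waw" already present; 8 new (y, a, n, w, n, a, n, a)
  "wawn" → prefix "waw" already present; 1 new (n)
  "waww" → prefix "waww" already present; 0 new (none)
  "qwwy" → 4 new (q, w, w, y)
  "wawyanwnay" → prefix "wawyanwna" already present; 1 new (y)
  "wawyanwnan" → prefix "wawyanwnan" already present; 0 new (none)
  "wawyanway" → prefix "wawyanw" already present; 2 new (a, y)
  "wawyanwqn" → prefix "wawyanw" already present; 2 new (q, n)
  "wyqn" → prefix "w" already present; 3 new (y, q, n)
Total nodes = 7 + 5 + 8 + 8 + 1 + 0 + 4 + 1 + 0 + 2 + 2 + 3 = 41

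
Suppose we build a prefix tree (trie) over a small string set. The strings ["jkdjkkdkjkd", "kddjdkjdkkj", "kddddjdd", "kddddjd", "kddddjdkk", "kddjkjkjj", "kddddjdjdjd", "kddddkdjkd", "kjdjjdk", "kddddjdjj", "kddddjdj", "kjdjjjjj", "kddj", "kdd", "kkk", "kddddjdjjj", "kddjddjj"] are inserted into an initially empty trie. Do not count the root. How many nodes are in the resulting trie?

Count nodes per top-level branch (shared prefixes stored once):
  'j'-branch (jkdjkkdkjkd): 11 nodes
  'k'-branch (kdd, kddddjd, kddddjdd, kddddjdj, kddddjdjdjd, kddddjdjj, kddddjdjjj, kddddjdkk, kddddkdjkd, kddj, kddjddjj, kddjdkjdkkj, kddjkjkjj, kjdjjdk, kjdjjjjj, kkk): 48 nodes
Sum: 59

59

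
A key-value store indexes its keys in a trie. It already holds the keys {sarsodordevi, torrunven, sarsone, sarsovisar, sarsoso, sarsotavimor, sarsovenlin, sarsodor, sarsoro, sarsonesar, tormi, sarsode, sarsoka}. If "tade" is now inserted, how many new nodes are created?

The longest prefix of "tade" already in the trie is "t" (length 1).
So 4 − 1 = 3 new nodes.

3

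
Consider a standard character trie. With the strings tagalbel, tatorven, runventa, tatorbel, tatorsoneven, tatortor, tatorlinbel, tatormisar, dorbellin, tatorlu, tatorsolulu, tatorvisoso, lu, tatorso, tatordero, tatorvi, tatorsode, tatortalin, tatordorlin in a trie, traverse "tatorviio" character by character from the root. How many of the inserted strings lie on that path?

Traverse "tatorviio" character by character; count nodes along the way that are marked as word ends.
Prefixes of the query that are stored words: "tatorvi"
Count: 1

1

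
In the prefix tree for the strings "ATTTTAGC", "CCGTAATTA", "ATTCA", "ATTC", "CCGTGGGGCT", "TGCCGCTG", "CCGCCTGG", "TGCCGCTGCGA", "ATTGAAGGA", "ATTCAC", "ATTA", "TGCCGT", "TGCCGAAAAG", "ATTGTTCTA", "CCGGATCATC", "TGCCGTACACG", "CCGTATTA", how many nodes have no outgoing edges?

Leaves are exactly the stored words that no other stored word extends.
Those words: "ATTA", "ATTCAC", "ATTGAAGGA", "ATTGTTCTA", "ATTTTAGC", "CCGCCTGG", "CCGGATCATC", "CCGTAATTA", "CCGTATTA", "CCGTGGGGCT", "TGCCGAAAAG", "TGCCGCTGCGA", "TGCCGTACACG"
Leaf count: 13

13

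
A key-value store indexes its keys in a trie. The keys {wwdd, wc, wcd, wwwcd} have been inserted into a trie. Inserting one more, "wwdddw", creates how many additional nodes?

2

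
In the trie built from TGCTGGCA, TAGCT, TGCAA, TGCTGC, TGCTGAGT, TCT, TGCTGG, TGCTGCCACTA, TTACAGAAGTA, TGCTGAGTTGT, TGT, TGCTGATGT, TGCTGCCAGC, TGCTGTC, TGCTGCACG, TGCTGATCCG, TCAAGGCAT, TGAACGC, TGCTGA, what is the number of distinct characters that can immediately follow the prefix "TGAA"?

The children of the "TGAA" node are the distinct next characters among strings starting with "TGAA".
Characters that immediately follow "TGAA" among the stored strings: {C}.
That node has 1 child edge.

1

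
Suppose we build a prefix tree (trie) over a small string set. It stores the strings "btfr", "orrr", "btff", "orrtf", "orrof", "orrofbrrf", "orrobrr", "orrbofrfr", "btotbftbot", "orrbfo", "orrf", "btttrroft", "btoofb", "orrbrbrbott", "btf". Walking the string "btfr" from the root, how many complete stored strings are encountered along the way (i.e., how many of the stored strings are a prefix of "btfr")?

2

Walk "btfr" from the root; an end-of-word marker is hit whenever a stored word is a prefix of "btfr".
Prefixes of the query that are stored words: "btf", "btfr"
Count: 2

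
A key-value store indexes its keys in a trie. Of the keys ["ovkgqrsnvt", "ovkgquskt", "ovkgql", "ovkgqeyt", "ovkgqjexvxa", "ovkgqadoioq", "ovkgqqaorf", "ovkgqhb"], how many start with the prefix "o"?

8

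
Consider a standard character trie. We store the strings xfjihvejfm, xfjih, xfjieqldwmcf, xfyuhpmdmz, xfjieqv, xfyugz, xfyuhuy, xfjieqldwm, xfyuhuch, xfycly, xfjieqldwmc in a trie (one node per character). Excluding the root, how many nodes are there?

36

Trace insertions, counting only characters that open a new branch:
  "xfjihvejfm" → 10 new (x, f, j, i, h, v, e, j, f, m)
  "xfjih" → prefix "xfjih" already present; 0 new (none)
  "xfjieqldwmcf" → prefix "xfji" already present; 8 new (e, q, l, d, w, m, c, f)
  "xfyuhpmdmz" → prefix "xf" already present; 8 new (y, u, h, p, m, d, m, z)
  "xfjieqv" → prefix "xfjieq" already present; 1 new (v)
  "xfyugz" → prefix "xfyu" already present; 2 new (g, z)
  "xfyuhuy" → prefix "xfyuh" already present; 2 new (u, y)
  "xfjieqldwm" → prefix "xfjieqldwm" already present; 0 new (none)
  "xfyuhuch" → prefix "xfyuhu" already present; 2 new (c, h)
  "xfycly" → prefix "xfy" already present; 3 new (c, l, y)
  "xfjieqldwmc" → prefix "xfjieqldwmc" already present; 0 new (none)
Total nodes = 10 + 0 + 8 + 8 + 1 + 2 + 2 + 0 + 2 + 3 + 0 = 36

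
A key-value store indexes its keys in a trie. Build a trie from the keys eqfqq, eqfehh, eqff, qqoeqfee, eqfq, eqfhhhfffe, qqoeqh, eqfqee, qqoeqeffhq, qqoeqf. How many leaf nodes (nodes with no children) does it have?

A leaf is a node with no children — equivalently, the end of a word that is not a proper prefix of any other stored word.
Those words: "eqfehh", "eqff", "eqfhhhfffe", "eqfqee", "eqfqq", "qqoeqeffhq", "qqoeqfee", "qqoeqh"
Leaf count: 8

8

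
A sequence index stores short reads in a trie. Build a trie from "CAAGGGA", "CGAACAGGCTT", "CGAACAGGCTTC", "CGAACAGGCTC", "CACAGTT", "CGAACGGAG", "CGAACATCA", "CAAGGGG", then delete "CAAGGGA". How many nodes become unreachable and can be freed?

Walk "CAAGGGA" from the leaf back toward the root, removing each node that no remaining word uses.
The suffix "A" (1 node) is used only by "CAAGGGA"; the node for "CAAGGG" still has the child "G", so pruning stops there.
Nodes removed: 1

1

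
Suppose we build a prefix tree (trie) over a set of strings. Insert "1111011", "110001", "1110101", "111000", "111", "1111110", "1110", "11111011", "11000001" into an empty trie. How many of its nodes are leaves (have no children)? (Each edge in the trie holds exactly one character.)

7

Leaves are exactly the stored words that no other stored word extends.
Those words: "11000001", "110001", "111000", "1110101", "1111011", "11111011", "1111110"
Leaf count: 7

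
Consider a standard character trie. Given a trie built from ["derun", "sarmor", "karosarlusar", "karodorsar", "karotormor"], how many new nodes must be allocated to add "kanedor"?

5

Walking "kanedor" from the root, the first 2 characters ("ka") follow existing edges; "n" is the first miss.
Each of the 5 remaining characters creates one node.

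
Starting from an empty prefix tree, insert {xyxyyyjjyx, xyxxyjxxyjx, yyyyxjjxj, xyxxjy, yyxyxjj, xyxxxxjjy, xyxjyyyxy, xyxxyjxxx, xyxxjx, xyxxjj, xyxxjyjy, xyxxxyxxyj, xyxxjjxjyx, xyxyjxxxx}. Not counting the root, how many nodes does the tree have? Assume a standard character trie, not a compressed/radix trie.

64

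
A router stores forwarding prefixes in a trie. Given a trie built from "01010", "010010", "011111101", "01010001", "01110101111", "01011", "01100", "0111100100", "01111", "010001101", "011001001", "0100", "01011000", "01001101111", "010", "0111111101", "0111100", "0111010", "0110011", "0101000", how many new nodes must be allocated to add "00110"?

4

The longest prefix of "00110" already in the trie is "0" (length 1).
New nodes needed: |"00110"| − 1 = 5 − 1 = 4.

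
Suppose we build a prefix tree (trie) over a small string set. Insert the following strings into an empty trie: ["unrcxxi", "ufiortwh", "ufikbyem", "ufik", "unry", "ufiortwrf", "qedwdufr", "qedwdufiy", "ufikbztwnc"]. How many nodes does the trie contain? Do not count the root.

For each word, the new-node count is its length minus the longest prefix already in the trie:
  "unrcxxi" → 7 new (u, n, r, c, x, x, i)
  "ufiortwh" → prefix "u" already present; 7 new (f, i, o, r, t, w, h)
  "ufikbyem" → prefix "ufi" already present; 5 new (k, b, y, e, m)
  "ufik" → prefix "ufik" already present; 0 new (none)
  "unry" → prefix "unr" already present; 1 new (y)
  "ufiortwrf" → prefix "ufiortw" already present; 2 new (r, f)
  "qedwdufr" → 8 new (q, e, d, w, d, u, f, r)
  "qedwdufiy" → prefix "qedwduf" already present; 2 new (i, y)
  "ufikbztwnc" → prefix "ufikb" already present; 5 new (z, t, w, n, c)
Total nodes = 7 + 7 + 5 + 0 + 1 + 2 + 8 + 2 + 5 = 37

37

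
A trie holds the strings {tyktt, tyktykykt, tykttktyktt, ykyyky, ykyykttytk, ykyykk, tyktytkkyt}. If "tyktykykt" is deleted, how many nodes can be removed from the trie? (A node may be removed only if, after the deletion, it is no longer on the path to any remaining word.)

4

Walk "tyktykykt" from the leaf back toward the root, removing each node that no remaining word uses.
The suffix "kykt" (4 nodes) is used only by "tyktykykt"; the node for "tykty" still has the child "t", so pruning stops there.
Nodes removed: 4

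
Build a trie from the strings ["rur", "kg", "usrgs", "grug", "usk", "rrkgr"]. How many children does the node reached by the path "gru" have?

Walk "gru" from the root, arriving at one node.
Characters that immediately follow "gru" among the stored strings: {g}.
That node has 1 child edge.

1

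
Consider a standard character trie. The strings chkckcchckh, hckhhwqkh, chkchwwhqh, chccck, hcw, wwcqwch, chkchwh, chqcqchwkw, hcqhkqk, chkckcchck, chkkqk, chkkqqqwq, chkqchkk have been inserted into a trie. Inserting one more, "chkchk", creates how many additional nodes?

"chkch" is already a path in the trie; the remaining "k" must be added.
New nodes needed: |"chkchk"| − 5 = 6 − 5 = 1.

1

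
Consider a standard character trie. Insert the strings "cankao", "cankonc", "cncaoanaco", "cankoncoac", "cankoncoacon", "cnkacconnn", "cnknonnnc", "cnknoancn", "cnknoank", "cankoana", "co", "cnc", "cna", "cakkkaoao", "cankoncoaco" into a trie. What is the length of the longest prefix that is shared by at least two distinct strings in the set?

Equivalently: take the maximum, over all pairs, of their longest common prefix length.
"cankoncoaco" and "cankoncoacon" agree on "cankoncoaco" (11 characters) before diverging; nothing deeper is shared.
Longest shared-prefix length: 11

11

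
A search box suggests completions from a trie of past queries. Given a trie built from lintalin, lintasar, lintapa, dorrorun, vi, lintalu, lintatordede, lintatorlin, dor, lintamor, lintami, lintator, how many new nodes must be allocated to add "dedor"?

The longest prefix of "dedor" already in the trie is "d" (length 1).
New nodes needed: |"dedor"| − 1 = 5 − 1 = 4.

4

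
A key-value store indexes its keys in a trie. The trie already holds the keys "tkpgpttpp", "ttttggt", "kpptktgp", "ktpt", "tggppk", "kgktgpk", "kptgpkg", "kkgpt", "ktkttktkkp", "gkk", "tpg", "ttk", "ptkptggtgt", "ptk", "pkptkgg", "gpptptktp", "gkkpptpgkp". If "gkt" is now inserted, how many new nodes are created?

1

The longest prefix of "gkt" already in the trie is "gk" (length 2).
Each of the 1 remaining characters creates one node.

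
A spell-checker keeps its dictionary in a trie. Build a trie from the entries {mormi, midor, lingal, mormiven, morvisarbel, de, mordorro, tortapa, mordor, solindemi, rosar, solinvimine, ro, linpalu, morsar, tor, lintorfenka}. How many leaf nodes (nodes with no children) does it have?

A leaf is a node with no children — equivalently, the end of a word that is not a proper prefix of any other stored word.
Those words: "de", "lingal", "linpalu", "lintorfenka", "midor", "mordorro", "mormiven", "morsar", "morvisarbel", "rosar", "solindemi", "solinvimine", "tortapa"
Leaf count: 13

13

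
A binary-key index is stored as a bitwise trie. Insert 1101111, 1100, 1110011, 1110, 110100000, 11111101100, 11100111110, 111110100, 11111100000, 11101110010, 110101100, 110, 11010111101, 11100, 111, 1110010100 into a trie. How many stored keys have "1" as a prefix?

16

Walk to "1"; the words in its subtree are exactly those with that prefix.
Words under "1": 110, 1100, 110100000, 110101100, 11010111101, 1101111, 111, 1110, 11100, 1110010100, 1110011, 11100111110, 11101110010, 111110100, 11111100000, 11111101100
Count: 16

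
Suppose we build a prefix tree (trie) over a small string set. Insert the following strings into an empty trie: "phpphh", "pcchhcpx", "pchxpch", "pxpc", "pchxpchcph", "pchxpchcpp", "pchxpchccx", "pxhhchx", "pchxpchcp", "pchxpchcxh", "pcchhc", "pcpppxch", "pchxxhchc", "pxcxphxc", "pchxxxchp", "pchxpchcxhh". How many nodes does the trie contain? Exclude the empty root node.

Insert word by word; a character creates a node only if that edge doesn't already exist:
  "phpphh" → 6 new (p, h, p, p, h, h)
  "pcchhcpx" → prefix "p" already present; 7 new (c, c, h, h, c, p, x)
  "pchxpch" → prefix "pc" already present; 5 new (h, x, p, c, h)
  "pxpc" → prefix "p" already present; 3 new (x, p, c)
  "pchxpchcph" → prefix "pchxpch" already present; 3 new (c, p, h)
  "pchxpchcpp" → prefix "pchxpchcp" already present; 1 new (p)
  "pchxpchccx" → prefix "pchxpchc" already present; 2 new (c, x)
  "pxhhchx" → prefix "px" already present; 5 new (h, h, c, h, x)
  "pchxpchcp" → prefix "pchxpchcp" already present; 0 new (none)
  "pchxpchcxh" → prefix "pchxpchc" already present; 2 new (x, h)
  "pcchhc" → prefix "pcchhc" already present; 0 new (none)
  "pcpppxch" → prefix "pc" already present; 6 new (p, p, p, x, c, h)
  "pchxxhchc" → prefix "pchx" already present; 5 new (x, h, c, h, c)
  "pxcxphxc" → prefix "px" already present; 6 new (c, x, p, h, x, c)
  "pchxxxchp" → prefix "pchxx" already present; 4 new (x, c, h, p)
  "pchxpchcxhh" → prefix "pchxpchcxh" already present; 1 new (h)
Total nodes = 6 + 7 + 5 + 3 + 3 + 1 + 2 + 5 + 0 + 2 + 0 + 6 + 5 + 6 + 4 + 1 = 56

56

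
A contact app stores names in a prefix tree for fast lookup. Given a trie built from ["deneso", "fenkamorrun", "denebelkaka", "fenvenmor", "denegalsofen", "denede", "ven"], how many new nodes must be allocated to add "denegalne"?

2

"denegal" is already a path in the trie; the remaining "ne" must be added.
Each of the 2 remaining characters creates one node.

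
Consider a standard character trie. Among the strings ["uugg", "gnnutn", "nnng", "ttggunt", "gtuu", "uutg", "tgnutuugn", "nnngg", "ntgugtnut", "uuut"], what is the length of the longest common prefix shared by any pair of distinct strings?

4

Equivalently: take the maximum, over all pairs, of their longest common prefix length.
e.g. "nnng" and "nnngg" share the prefix "nnng" of length 4; no pair shares a longer one.
Longest shared-prefix length: 4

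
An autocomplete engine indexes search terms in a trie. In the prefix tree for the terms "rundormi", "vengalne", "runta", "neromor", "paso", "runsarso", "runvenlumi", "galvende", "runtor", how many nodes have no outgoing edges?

9

A leaf is a node with no children — equivalently, the end of a word that is not a proper prefix of any other stored word.
Those words: "galvende", "neromor", "paso", "rundormi", "runsarso", "runta", "runtor", "runvenlumi", "vengalne"
Leaf count: 9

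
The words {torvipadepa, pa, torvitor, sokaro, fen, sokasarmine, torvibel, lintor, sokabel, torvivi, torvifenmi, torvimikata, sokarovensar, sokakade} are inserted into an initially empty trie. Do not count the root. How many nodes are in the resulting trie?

67

Trace insertions, counting only characters that open a new branch:
  "torvipadepa" → 11 new (t, o, r, v, i, p, a, d, e, p, a)
  "pa" → 2 new (p, a)
  "torvitor" → prefix "torvi" already present; 3 new (t, o, r)
  "sokaro" → 6 new (s, o, k, a, r, o)
  "fen" → 3 new (f, e, n)
  "sokasarmine" → prefix "soka" already present; 7 new (s, a, r, m, i, n, e)
  "torvibel" → prefix "torvi" already present; 3 new (b, e, l)
  "lintor" → 6 new (l, i, n, t, o, r)
  "sokabel" → prefix "soka" already present; 3 new (b, e, l)
  "torvivi" → prefix "torvi" already present; 2 new (v, i)
  "torvifenmi" → prefix "torvi" already present; 5 new (f, e, n, m, i)
  "torvimikata" → prefix "torvi" already present; 6 new (m, i, k, a, t, a)
  "sokarovensar" → prefix "sokaro" already present; 6 new (v, e, n, s, a, r)
  "sokakade" → prefix "soka" already present; 4 new (k, a, d, e)
Total nodes = 11 + 2 + 3 + 6 + 3 + 7 + 3 + 6 + 3 + 2 + 5 + 6 + 6 + 4 = 67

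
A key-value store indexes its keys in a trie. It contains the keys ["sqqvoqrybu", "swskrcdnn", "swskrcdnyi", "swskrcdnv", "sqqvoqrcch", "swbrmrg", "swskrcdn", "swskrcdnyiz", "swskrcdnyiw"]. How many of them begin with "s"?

9

Walk to "s"; the words in its subtree are exactly those with that prefix.
Words under "s": sqqvoqrcch, sqqvoqrybu, swbrmrg, swskrcdn, swskrcdnn, swskrcdnv, swskrcdnyi, swskrcdnyiw, swskrcdnyiz
Count: 9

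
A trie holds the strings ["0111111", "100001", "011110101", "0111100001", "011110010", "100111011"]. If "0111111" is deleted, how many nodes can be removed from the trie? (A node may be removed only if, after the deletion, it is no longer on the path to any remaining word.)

After clearing the end-marker at "0111111", prune upward until reaching a node still needed by another word.
The suffix "11" (2 nodes) is used only by "0111111"; the node for "01111" still has the child "0", so pruning stops there.
Nodes removed: 2

2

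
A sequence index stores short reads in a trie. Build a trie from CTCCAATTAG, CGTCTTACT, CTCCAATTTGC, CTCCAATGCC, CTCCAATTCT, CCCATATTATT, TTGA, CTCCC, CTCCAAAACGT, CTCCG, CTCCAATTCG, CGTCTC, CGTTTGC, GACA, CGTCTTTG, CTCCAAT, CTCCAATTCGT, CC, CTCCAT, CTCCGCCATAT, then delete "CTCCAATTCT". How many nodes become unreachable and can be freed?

A node on "CTCCAATTCT"'s path can go only if nothing else ends at it or branches off below it.
The suffix "T" (1 node) is used only by "CTCCAATTCT"; the node for "CTCCAATTC" still has the child "G", so pruning stops there.
Nodes removed: 1

1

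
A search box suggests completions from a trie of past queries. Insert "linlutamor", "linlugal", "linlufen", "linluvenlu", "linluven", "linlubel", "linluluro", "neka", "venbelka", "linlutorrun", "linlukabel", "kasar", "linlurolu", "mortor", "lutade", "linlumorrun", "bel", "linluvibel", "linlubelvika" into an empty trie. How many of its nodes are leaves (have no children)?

17

A leaf is a node with no children — equivalently, the end of a word that is not a proper prefix of any other stored word.
Those words: "bel", "kasar", "linlubelvika", "linlufen", "linlugal", "linlukabel", "linluluro", "linlumorrun", "linlurolu", "linlutamor", "linlutorrun", "linluvenlu", "linluvibel", "lutade", "mortor", "neka", "venbelka"
Leaf count: 17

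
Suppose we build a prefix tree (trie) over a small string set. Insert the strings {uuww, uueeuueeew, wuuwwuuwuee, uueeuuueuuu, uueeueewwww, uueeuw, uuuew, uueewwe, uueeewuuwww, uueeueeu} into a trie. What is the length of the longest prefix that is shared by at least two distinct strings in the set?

7

Equivalently: take the maximum, over all pairs, of their longest common prefix length.
e.g. "uueeueeu" and "uueeueewwww" share the prefix "uueeuee" of length 7; no pair shares a longer one.
Longest shared-prefix length: 7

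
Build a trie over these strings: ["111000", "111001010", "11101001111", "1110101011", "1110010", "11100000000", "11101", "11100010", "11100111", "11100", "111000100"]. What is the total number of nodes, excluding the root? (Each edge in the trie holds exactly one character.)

Trie structure (* marks end of a word):
(root)
└─ 1
   └─ 1
      └─ 1
         └─ 0
            ├─ 0 *
            │  ├─ 0 *
            │  │  ├─ 0
            │  │  │  └─ 0
            │  │  │     └─ 0
            │  │  │        └─ 0
            │  │  │           └─ 0 *
            │  │  └─ 1
            │  │     └─ 0 *
            │  │        └─ 0 *
            │  └─ 1
            │     ├─ 0 *
            │     │  └─ 1
            │     │     └─ 0 *
            │     └─ 1
            │        └─ 1 *
            └─ 1 *
               └─ 0
                  ├─ 0
                  │  └─ 1
                  │     └─ 1
                  │        └─ 1
                  │           └─ 1 *
                  └─ 1
                     └─ 0
                        └─ 1
                           └─ 1 *
Counting every labelled node above: 31.

31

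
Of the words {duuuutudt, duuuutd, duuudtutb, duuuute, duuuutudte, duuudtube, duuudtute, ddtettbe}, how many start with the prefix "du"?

Filter for entries beginning with "du":
Words under "du": duuudtube, duuudtutb, duuudtute, duuuutd, duuuute, duuuutudt, duuuutudte
Count: 7

7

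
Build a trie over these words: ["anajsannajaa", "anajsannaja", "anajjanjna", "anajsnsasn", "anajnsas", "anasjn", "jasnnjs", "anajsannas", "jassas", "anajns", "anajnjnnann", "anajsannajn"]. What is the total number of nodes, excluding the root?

48

Trace insertions, counting only characters that open a new branch:
  "anajsannajaa" → 12 new (a, n, a, j, s, a, n, n, a, j, a, a)
  "anajsannaja" → prefix "anajsannaja" already present; 0 new (none)
  "anajjanjna" → prefix "anaj" already present; 6 new (j, a, n, j, n, a)
  "anajsnsasn" → prefix "anajs" already present; 5 new (n, s, a, s, n)
  "anajnsas" → prefix "anaj" already present; 4 new (n, s, a, s)
  "anasjn" → prefix "ana" already present; 3 new (s, j, n)
  "jasnnjs" → 7 new (j, a, s, n, n, j, s)
  "anajsannas" → prefix "anajsanna" already present; 1 new (s)
  "jassas" → prefix "jas" already present; 3 new (s, a, s)
  "anajns" → prefix "anajns" already present; 0 new (none)
  "anajnjnnann" → prefix "anajn" already present; 6 new (j, n, n, a, n, n)
  "anajsannajn" → prefix "anajsannaj" already present; 1 new (n)
Total nodes = 12 + 0 + 6 + 5 + 4 + 3 + 7 + 1 + 3 + 0 + 6 + 1 = 48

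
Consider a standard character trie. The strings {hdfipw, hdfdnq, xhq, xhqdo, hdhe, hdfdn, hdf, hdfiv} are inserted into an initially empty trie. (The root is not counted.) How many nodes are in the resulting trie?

17

Trie structure (* marks end of a word):
(root)
├─ h
│  └─ d
│     ├─ f *
│     │  ├─ d
│     │  │  └─ n *
│     │  │     └─ q *
│     │  └─ i
│     │     ├─ p
│     │     │  └─ w *
│     │     └─ v *
│     └─ h
│        └─ e *
└─ x
   └─ h
      └─ q *
         └─ d
            └─ o *
Counting every labelled node above: 17.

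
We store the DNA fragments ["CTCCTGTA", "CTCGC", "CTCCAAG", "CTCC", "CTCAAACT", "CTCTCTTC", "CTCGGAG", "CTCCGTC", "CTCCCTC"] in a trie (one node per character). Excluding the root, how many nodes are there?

32

Insert word by word; a character creates a node only if that edge doesn't already exist:
  "CTCCTGTA" → 8 new (C, T, C, C, T, G, T, A)
  "CTCGC" → prefix "CTC" already present; 2 new (G, C)
  "CTCCAAG" → prefix "CTCC" already present; 3 new (A, A, G)
  "CTCC" → prefix "CTCC" already present; 0 new (none)
  "CTCAAACT" → prefix "CTC" already present; 5 new (A, A, A, C, T)
  "CTCTCTTC" → prefix "CTC" already present; 5 new (T, C, T, T, C)
  "CTCGGAG" → prefix "CTCG" already present; 3 new (G, A, G)
  "CTCCGTC" → prefix "CTCC" already present; 3 new (G, T, C)
  "CTCCCTC" → prefix "CTCC" already present; 3 new (C, T, C)
Total nodes = 8 + 2 + 3 + 0 + 5 + 5 + 3 + 3 + 3 = 32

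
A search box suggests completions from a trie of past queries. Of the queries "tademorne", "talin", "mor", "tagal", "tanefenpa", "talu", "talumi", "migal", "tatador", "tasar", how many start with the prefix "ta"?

Traverse to the node for "ta", then collect every word in that subtree.
Words under "ta": tademorne, tagal, talin, talu, talumi, tanefenpa, tasar, tatador
Count: 8

8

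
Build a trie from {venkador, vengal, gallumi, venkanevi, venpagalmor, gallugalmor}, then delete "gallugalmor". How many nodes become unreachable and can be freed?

After clearing the end-marker at "gallugalmor", prune upward until reaching a node still needed by another word.
The suffix "galmor" (6 nodes) is used only by "gallugalmor"; the node for "gallu" still has the child "m", so pruning stops there.
Nodes removed: 6

6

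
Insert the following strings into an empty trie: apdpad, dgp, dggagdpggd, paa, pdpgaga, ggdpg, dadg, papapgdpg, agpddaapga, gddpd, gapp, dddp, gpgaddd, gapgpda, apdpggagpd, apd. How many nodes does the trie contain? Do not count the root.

76

Trace insertions, counting only characters that open a new branch:
  "apdpad" → 6 new (a, p, d, p, a, d)
  "dgp" → 3 new (d, g, p)
  "dggagdpggd" → prefix "dg" already present; 8 new (g, a, g, d, p, g, g, d)
  "paa" → 3 new (p, a, a)
  "pdpgaga" → prefix "p" already present; 6 new (d, p, g, a, g, a)
  "ggdpg" → 5 new (g, g, d, p, g)
  "dadg" → prefix "d" already present; 3 new (a, d, g)
  "papapgdpg" → prefix "pa" already present; 7 new (p, a, p, g, d, p, g)
  "agpddaapga" → prefix "a" already present; 9 new (g, p, d, d, a, a, p, g, a)
  "gddpd" → prefix "g" already present; 4 new (d, d, p, d)
  "gapp" → prefix "g" already present; 3 new (a, p, p)
  "dddp" → prefix "d" already present; 3 new (d, d, p)
  "gpgaddd" → prefix "g" already present; 6 new (p, g, a, d, d, d)
  "gapgpda" → prefix "gap" already present; 4 new (g, p, d, a)
  "apdpggagpd" → prefix "apdp" already present; 6 new (g, g, a, g, p, d)
  "apd" → prefix "apd" already present; 0 new (none)
Total nodes = 6 + 3 + 8 + 3 + 6 + 5 + 3 + 7 + 9 + 4 + 3 + 3 + 6 + 4 + 6 + 0 = 76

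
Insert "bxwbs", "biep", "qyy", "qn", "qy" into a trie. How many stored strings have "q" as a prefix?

3

Traverse to the node for "q", then collect every word in that subtree.
Words under "q": qn, qy, qyy
Count: 3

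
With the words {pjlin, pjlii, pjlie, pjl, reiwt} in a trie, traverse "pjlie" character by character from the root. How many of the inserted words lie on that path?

2

Walk "pjlie" from the root; an end-of-word marker is hit whenever a stored word is a prefix of "pjlie".
Prefixes of the query that are stored words: "pjl", "pjlie"
Count: 2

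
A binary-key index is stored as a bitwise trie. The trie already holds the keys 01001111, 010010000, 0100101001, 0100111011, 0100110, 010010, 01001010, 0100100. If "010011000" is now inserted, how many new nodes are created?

2

"0100110" is already a path in the trie; the remaining "00" must be added.
New nodes needed: |"010011000"| − 7 = 9 − 7 = 2.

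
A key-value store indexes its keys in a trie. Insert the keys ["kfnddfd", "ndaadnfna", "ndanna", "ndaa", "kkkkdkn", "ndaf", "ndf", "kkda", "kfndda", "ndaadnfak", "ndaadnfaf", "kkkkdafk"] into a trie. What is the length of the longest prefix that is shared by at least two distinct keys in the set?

8

Equivalently: take the maximum, over all pairs, of their longest common prefix length.
e.g. "ndaadnfaf" and "ndaadnfak" share the prefix "ndaadnfa" of length 8; no pair shares a longer one.
Longest shared-prefix length: 8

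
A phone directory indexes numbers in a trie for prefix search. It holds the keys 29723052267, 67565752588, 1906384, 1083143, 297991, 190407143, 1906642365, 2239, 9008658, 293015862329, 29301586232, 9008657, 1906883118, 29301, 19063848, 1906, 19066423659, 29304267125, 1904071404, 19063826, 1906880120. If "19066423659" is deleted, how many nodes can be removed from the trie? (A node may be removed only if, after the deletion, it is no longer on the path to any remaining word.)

1

A node on "19066423659"'s path can go only if nothing else ends at it or branches off below it.
The suffix "9" (1 node) is used only by "19066423659"; "1906642365" is itself a stored word, so pruning stops there.
Nodes removed: 1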